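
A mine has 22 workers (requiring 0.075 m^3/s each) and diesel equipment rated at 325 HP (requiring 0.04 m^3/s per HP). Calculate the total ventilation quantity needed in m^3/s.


Airflow for workers:
Q_people = 22 * 0.075 = 1.65 m^3/s
Airflow for diesel equipment:
Q_diesel = 325 * 0.04 = 13.0 m^3/s
Total ventilation:
Q_total = 1.65 + 13.0
= 14.65 m^3/s

14.65 m^3/s


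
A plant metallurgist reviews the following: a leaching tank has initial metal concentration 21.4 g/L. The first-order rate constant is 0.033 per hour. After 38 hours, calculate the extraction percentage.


71.4639%

Compute the exponent:
-k * t = -0.033 * 38 = -1.254
Remaining concentration:
C = 21.4 * exp(-1.254)
= 21.4 * 0.2853610667
= 6.106726826 g/L
Extracted = 21.4 - 6.106726826 = 15.29327317 g/L
Extraction % = 15.29327317 / 21.4 * 100
= 71.4639%


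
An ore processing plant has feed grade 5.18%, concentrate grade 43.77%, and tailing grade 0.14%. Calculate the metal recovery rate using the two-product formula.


Using the two-product formula:
R = 100 * c * (f - t) / (f * (c - t))
Numerator = 100 * 43.77 * (5.18 - 0.14)
= 100 * 43.77 * 5.04
= 22060.08
Denominator = 5.18 * (43.77 - 0.14)
= 5.18 * 43.63
= 226.0034
R = 22060.08 / 226.0034
= 97.6095%

97.6095%


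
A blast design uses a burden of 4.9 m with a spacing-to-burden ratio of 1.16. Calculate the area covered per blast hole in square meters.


27.8516 m^2

First, find the spacing:
Spacing = burden * ratio = 4.9 * 1.16
= 5.684 m
Then, calculate the area:
Area = burden * spacing = 4.9 * 5.684
= 27.8516 m^2


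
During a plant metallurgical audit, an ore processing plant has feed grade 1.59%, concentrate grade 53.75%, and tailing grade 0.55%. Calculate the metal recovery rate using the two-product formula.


Using the two-product formula:
R = 100 * c * (f - t) / (f * (c - t))
Numerator = 100 * 53.75 * (1.59 - 0.55)
= 100 * 53.75 * 1.04
= 5590.0
Denominator = 1.59 * (53.75 - 0.55)
= 1.59 * 53.2
= 84.588
R = 5590.0 / 84.588
= 66.085%

66.085%


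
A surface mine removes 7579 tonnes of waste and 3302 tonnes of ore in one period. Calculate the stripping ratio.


Stripping ratio = waste tonnage / ore tonnage
= 7579 / 3302
= 2.2953

2.2953


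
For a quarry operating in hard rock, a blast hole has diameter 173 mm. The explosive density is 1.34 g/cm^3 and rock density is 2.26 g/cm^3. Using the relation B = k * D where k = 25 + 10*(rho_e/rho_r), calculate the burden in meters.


First, compute k:
rho_e / rho_r = 1.34 / 2.26 = 0.592920354
k = 25 + 10 * 0.592920354 = 30.92920354
Then, compute burden:
B = k * D / 1000 = 30.92920354 * 173 / 1000
= 5350.752212 / 1000
= 5.3508 m

5.3508 m


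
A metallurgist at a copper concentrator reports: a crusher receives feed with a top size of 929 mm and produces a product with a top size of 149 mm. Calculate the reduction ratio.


Reduction ratio = feed size / product size
= 929 / 149
= 6.2349

6.2349


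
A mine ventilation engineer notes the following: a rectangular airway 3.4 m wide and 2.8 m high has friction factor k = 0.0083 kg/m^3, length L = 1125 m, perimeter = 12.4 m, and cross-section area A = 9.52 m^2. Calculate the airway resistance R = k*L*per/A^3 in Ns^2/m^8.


0.1342 Ns^2/m^8

Compute the numerator:
k * L * per = 0.0083 * 1125 * 12.4
= 115.785
Compute the denominator:
A^3 = 9.52^3 = 862.801408
Resistance:
R = 115.785 / 862.801408
= 0.1342 Ns^2/m^8


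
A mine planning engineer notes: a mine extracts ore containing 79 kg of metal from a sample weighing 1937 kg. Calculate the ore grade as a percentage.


4.0785%

Ore grade = (metal mass / ore mass) * 100
= (79 / 1937) * 100
= 0.04078471864 * 100
= 4.0785%


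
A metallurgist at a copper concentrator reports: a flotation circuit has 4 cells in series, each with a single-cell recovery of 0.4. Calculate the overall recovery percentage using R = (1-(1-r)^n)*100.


Complement of single-cell recovery:
1 - r = 1 - 0.4 = 0.6
Raise to power n:
(1 - r)^4 = 0.6^4 = 0.1296
Overall recovery:
R = (1 - 0.1296) * 100
= 87.04%

87.04%


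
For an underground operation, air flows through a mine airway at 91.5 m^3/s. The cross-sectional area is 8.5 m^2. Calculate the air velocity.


10.7647 m/s

Velocity = flow rate / cross-sectional area
= 91.5 / 8.5
= 10.7647 m/s


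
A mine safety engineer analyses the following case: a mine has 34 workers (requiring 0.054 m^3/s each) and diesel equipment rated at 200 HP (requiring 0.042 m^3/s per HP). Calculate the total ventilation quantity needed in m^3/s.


Airflow for workers:
Q_people = 34 * 0.054 = 1.836 m^3/s
Airflow for diesel equipment:
Q_diesel = 200 * 0.042 = 8.4 m^3/s
Total ventilation:
Q_total = 1.836 + 8.4
= 10.236 m^3/s

10.236 m^3/s


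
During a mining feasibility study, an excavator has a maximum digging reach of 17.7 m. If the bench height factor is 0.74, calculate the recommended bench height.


Bench height = reach * factor
= 17.7 * 0.74
= 13.098 m

13.098 m


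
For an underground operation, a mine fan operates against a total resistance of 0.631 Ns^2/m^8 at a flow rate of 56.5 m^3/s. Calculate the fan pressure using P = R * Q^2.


2014.3098 Pa

Compute Q^2:
Q^2 = 56.5^2 = 3192.25
Compute pressure:
P = R * Q^2 = 0.631 * 3192.25
= 2014.3098 Pa


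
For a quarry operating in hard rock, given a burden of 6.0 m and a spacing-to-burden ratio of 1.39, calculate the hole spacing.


Spacing = burden * ratio
= 6.0 * 1.39
= 8.34 m

8.34 m


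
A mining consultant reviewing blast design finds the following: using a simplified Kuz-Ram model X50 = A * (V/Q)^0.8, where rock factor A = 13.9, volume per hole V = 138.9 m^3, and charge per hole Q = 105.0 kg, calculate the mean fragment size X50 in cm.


17.387 cm

Compute V/Q:
V/Q = 138.9 / 105.0 = 1.322857143
Raise to the power 0.8:
(V/Q)^0.8 = 1.322857143^0.8 = 1.250864759
Multiply by A:
X50 = 13.9 * 1.250864759
= 17.387 cm


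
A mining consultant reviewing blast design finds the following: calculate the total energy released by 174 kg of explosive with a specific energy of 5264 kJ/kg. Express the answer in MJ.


915.936 MJ

Energy = mass * specific_energy / 1000
= 174 * 5264 / 1000
= 915936 / 1000
= 915.936 MJ


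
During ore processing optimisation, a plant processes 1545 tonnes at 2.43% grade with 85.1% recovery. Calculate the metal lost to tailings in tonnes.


5.594 tonnes

Total metal in feed:
= 1545 * 2.43 / 100 = 37.5435 tonnes
Metal recovered:
= 37.5435 * 85.1 / 100 = 31.9495185 tonnes
Metal lost to tailings:
= 37.5435 - 31.9495185
= 5.594 tonnes


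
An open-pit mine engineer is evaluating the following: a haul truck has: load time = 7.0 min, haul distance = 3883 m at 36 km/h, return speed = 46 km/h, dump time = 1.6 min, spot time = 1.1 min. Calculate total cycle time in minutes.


Convert haul speed to m/min: 36 * 1000/60 = 600 m/min
Haul time = 3883 / 600 = 6.471666667 min
Convert return speed to m/min: 46 * 1000/60 = 766.6666667 m/min
Return time = 3883 / 766.6666667 = 5.064782609 min
Total cycle time:
= 7.0 + 6.471666667 + 1.6 + 5.064782609 + 1.1
= 21.2364 min

21.2364 min


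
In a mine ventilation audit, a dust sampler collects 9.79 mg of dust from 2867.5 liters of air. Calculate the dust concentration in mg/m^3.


3.4141 mg/m^3

Convert liters to m^3: 1 m^3 = 1000 L
Concentration = mass / volume * 1000
= 9.79 / 2867.5 * 1000
= 0.003414123801 * 1000
= 3.4141 mg/m^3


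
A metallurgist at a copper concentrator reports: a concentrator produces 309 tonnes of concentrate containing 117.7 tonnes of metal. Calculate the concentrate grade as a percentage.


Grade = (metal in concentrate / concentrate mass) * 100
= (117.7 / 309) * 100
= 0.3809061489 * 100
= 38.0906%

38.0906%


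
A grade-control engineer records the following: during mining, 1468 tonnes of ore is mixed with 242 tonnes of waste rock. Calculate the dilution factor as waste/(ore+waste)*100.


14.152%

Total material = ore + waste
= 1468 + 242 = 1710 tonnes
Dilution = waste / total * 100
= 242 / 1710 * 100
= 0.1415204678 * 100
= 14.152%


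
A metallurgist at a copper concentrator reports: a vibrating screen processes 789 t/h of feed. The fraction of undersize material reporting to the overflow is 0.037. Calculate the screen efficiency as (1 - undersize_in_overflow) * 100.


Screen efficiency = (1 - fraction of undersize in overflow) * 100
= (1 - 0.037) * 100
= 0.963 * 100
= 96.3%

96.3%


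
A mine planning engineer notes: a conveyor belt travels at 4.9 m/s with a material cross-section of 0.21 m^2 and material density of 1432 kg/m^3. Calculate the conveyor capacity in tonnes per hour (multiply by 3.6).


Volumetric flow = speed * area
= 4.9 * 0.21 = 1.029 m^3/s
Mass flow = volumetric * density
= 1.029 * 1432 = 1473.528 kg/s
Convert to t/h: multiply by 3.6
Capacity = 1473.528 * 3.6
= 5304.7008 t/h

5304.7008 t/h


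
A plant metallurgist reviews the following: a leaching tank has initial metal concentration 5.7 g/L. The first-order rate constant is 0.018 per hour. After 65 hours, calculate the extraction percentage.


Compute the exponent:
-k * t = -0.018 * 65 = -1.17
Remaining concentration:
C = 5.7 * exp(-1.17)
= 5.7 * 0.3103669413
= 1.769091565 g/L
Extracted = 5.7 - 1.769091565 = 3.930908435 g/L
Extraction % = 3.930908435 / 5.7 * 100
= 68.9633%

68.9633%


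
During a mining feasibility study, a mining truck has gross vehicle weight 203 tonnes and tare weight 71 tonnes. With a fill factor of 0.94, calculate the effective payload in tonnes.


Maximum payload = gross - tare
= 203 - 71 = 132 tonnes
Effective payload = max payload * fill factor
= 132 * 0.94
= 124.08 tonnes

124.08 tonnes


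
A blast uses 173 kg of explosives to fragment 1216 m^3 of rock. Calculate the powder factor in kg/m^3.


Powder factor = explosive mass / rock volume
= 173 / 1216
= 0.1423 kg/m^3

0.1423 kg/m^3


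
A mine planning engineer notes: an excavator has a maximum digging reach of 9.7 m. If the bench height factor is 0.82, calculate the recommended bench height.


Bench height = reach * factor
= 9.7 * 0.82
= 7.954 m

7.954 m


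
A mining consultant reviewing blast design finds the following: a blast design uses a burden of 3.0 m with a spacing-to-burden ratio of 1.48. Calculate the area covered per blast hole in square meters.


13.32 m^2

First, find the spacing:
Spacing = burden * ratio = 3.0 * 1.48
= 4.44 m
Then, calculate the area:
Area = burden * spacing = 3.0 * 4.44
= 13.32 m^2


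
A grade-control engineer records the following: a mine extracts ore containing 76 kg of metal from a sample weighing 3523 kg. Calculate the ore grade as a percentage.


2.1573%

Ore grade = (metal mass / ore mass) * 100
= (76 / 3523) * 100
= 0.02157252342 * 100
= 2.1573%


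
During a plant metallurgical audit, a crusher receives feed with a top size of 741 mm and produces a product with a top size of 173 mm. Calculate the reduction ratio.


4.2832

Reduction ratio = feed size / product size
= 741 / 173
= 4.2832


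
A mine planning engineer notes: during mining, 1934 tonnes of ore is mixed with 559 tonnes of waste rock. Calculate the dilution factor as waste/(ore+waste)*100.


Total material = ore + waste
= 1934 + 559 = 2493 tonnes
Dilution = waste / total * 100
= 559 / 2493 * 100
= 0.2242278379 * 100
= 22.4228%

22.4228%


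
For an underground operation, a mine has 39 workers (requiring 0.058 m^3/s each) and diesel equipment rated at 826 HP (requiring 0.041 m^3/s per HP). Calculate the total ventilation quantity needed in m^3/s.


Airflow for workers:
Q_people = 39 * 0.058 = 2.262 m^3/s
Airflow for diesel equipment:
Q_diesel = 826 * 0.041 = 33.866 m^3/s
Total ventilation:
Q_total = 2.262 + 33.866
= 36.128 m^3/s

36.128 m^3/s


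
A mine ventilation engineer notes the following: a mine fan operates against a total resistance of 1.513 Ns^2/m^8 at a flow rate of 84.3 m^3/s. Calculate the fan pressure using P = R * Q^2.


Compute Q^2:
Q^2 = 84.3^2 = 7106.49
Compute pressure:
P = R * Q^2 = 1.513 * 7106.49
= 10752.1194 Pa

10752.1194 Pa


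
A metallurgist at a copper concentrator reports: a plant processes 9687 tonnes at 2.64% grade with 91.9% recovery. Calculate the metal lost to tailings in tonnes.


20.7147 tonnes

Total metal in feed:
= 9687 * 2.64 / 100 = 255.7368 tonnes
Metal recovered:
= 255.7368 * 91.9 / 100 = 235.0221192 tonnes
Metal lost to tailings:
= 255.7368 - 235.0221192
= 20.7147 tonnes


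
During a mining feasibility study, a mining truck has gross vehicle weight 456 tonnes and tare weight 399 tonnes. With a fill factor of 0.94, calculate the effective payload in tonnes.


53.58 tonnes

Maximum payload = gross - tare
= 456 - 399 = 57 tonnes
Effective payload = max payload * fill factor
= 57 * 0.94
= 53.58 tonnes


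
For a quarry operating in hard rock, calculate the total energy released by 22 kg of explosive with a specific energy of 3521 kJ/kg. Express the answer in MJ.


77.462 MJ

Energy = mass * specific_energy / 1000
= 22 * 3521 / 1000
= 77462 / 1000
= 77.462 MJ


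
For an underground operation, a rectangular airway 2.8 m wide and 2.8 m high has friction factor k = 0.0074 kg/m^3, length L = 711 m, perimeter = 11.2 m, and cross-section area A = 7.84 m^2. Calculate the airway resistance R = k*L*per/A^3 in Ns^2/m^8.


Compute the numerator:
k * L * per = 0.0074 * 711 * 11.2
= 58.92768
Compute the denominator:
A^3 = 7.84^3 = 481.890304
Resistance:
R = 58.92768 / 481.890304
= 0.1223 Ns^2/m^8

0.1223 Ns^2/m^8


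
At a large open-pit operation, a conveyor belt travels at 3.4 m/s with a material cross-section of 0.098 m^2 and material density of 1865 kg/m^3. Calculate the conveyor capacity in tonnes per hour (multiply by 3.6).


Volumetric flow = speed * area
= 3.4 * 0.098 = 0.3332 m^3/s
Mass flow = volumetric * density
= 0.3332 * 1865 = 621.418 kg/s
Convert to t/h: multiply by 3.6
Capacity = 621.418 * 3.6
= 2237.1048 t/h

2237.1048 t/h


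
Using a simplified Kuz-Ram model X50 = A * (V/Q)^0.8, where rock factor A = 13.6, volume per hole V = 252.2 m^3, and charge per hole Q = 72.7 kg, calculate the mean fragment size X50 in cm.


36.7881 cm

Compute V/Q:
V/Q = 252.2 / 72.7 = 3.469050894
Raise to the power 0.8:
(V/Q)^0.8 = 3.469050894^0.8 = 2.705007896
Multiply by A:
X50 = 13.6 * 2.705007896
= 36.7881 cm


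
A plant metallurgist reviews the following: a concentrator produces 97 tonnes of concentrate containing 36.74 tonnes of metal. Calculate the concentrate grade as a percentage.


37.8763%

Grade = (metal in concentrate / concentrate mass) * 100
= (36.74 / 97) * 100
= 0.3787628866 * 100
= 37.8763%


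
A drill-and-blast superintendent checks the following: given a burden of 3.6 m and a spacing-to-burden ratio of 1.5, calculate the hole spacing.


Spacing = burden * ratio
= 3.6 * 1.5
= 5.4 m

5.4 m


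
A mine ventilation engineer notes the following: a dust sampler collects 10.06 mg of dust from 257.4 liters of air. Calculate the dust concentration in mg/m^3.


Convert liters to m^3: 1 m^3 = 1000 L
Concentration = mass / volume * 1000
= 10.06 / 257.4 * 1000
= 0.03908313908 * 1000
= 39.0831 mg/m^3

39.0831 mg/m^3


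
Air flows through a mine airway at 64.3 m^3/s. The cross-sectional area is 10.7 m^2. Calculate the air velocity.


Velocity = flow rate / cross-sectional area
= 64.3 / 10.7
= 6.0093 m/s

6.0093 m/s


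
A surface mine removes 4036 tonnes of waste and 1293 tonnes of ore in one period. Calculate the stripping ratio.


Stripping ratio = waste tonnage / ore tonnage
= 4036 / 1293
= 3.1214

3.1214


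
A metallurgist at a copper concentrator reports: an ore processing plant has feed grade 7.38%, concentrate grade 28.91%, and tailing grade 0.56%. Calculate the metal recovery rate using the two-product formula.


Using the two-product formula:
R = 100 * c * (f - t) / (f * (c - t))
Numerator = 100 * 28.91 * (7.38 - 0.56)
= 100 * 28.91 * 6.82
= 19716.62
Denominator = 7.38 * (28.91 - 0.56)
= 7.38 * 28.35
= 209.223
R = 19716.62 / 209.223
= 94.2373%

94.2373%


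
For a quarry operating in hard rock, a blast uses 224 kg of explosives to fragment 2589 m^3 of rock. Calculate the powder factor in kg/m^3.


0.0865 kg/m^3

Powder factor = explosive mass / rock volume
= 224 / 2589
= 0.0865 kg/m^3


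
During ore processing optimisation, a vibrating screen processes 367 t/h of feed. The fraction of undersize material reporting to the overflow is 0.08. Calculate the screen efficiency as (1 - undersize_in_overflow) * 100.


Screen efficiency = (1 - fraction of undersize in overflow) * 100
= (1 - 0.08) * 100
= 0.92 * 100
= 92.0%

92.0%


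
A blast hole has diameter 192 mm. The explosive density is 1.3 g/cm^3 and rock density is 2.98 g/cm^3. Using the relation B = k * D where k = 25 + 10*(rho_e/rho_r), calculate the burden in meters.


First, compute k:
rho_e / rho_r = 1.3 / 2.98 = 0.4362416107
k = 25 + 10 * 0.4362416107 = 29.36241611
Then, compute burden:
B = k * D / 1000 = 29.36241611 * 192 / 1000
= 5637.583893 / 1000
= 5.6376 m

5.6376 m


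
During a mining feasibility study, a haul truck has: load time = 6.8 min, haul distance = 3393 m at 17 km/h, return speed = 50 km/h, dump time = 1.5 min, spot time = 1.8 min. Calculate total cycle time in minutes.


Convert haul speed to m/min: 17 * 1000/60 = 283.3333333 m/min
Haul time = 3393 / 283.3333333 = 11.97529412 min
Convert return speed to m/min: 50 * 1000/60 = 833.3333333 m/min
Return time = 3393 / 833.3333333 = 4.0716 min
Total cycle time:
= 6.8 + 11.97529412 + 1.5 + 4.0716 + 1.8
= 26.1469 min

26.1469 min


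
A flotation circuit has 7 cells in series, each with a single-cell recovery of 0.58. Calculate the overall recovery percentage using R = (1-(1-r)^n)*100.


Complement of single-cell recovery:
1 - r = 1 - 0.58 = 0.42
Raise to power n:
(1 - r)^7 = 0.42^7 = 0.002305393332
Overall recovery:
R = (1 - 0.002305393332) * 100
= 99.7695%

99.7695%


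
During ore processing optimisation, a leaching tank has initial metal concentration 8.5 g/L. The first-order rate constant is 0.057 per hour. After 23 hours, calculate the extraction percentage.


73.045%

Compute the exponent:
-k * t = -0.057 * 23 = -1.311
Remaining concentration:
C = 8.5 * exp(-1.311)
= 8.5 * 0.2695503712
= 2.291178155 g/L
Extracted = 8.5 - 2.291178155 = 6.208821845 g/L
Extraction % = 6.208821845 / 8.5 * 100
= 73.045%


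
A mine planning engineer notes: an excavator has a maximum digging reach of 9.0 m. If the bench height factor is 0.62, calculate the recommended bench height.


Bench height = reach * factor
= 9.0 * 0.62
= 5.58 m

5.58 m


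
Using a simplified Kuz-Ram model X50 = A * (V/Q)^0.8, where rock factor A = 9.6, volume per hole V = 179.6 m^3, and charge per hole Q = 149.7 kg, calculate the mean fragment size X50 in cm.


11.1055 cm

Compute V/Q:
V/Q = 179.6 / 149.7 = 1.199732799
Raise to the power 0.8:
(V/Q)^0.8 = 1.199732799^0.8 = 1.156824894
Multiply by A:
X50 = 9.6 * 1.156824894
= 11.1055 cm


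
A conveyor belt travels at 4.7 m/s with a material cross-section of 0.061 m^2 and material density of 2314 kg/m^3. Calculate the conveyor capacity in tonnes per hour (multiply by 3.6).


Volumetric flow = speed * area
= 4.7 * 0.061 = 0.2867 m^3/s
Mass flow = volumetric * density
= 0.2867 * 2314 = 663.4238 kg/s
Convert to t/h: multiply by 3.6
Capacity = 663.4238 * 3.6
= 2388.3257 t/h

2388.3257 t/h


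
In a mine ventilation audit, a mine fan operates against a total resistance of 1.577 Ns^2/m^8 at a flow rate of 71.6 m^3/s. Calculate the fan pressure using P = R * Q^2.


Compute Q^2:
Q^2 = 71.6^2 = 5126.56
Compute pressure:
P = R * Q^2 = 1.577 * 5126.56
= 8084.5851 Pa

8084.5851 Pa


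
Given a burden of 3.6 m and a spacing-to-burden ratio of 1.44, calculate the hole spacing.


5.184 m

Spacing = burden * ratio
= 3.6 * 1.44
= 5.184 m


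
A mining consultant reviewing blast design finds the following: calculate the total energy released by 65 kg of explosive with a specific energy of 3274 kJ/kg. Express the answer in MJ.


212.81 MJ

Energy = mass * specific_energy / 1000
= 65 * 3274 / 1000
= 212810 / 1000
= 212.81 MJ


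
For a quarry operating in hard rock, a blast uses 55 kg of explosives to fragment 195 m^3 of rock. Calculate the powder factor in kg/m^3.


Powder factor = explosive mass / rock volume
= 55 / 195
= 0.2821 kg/m^3

0.2821 kg/m^3


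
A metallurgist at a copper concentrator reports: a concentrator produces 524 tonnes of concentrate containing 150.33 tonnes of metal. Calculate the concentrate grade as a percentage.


28.6889%

Grade = (metal in concentrate / concentrate mass) * 100
= (150.33 / 524) * 100
= 0.286889313 * 100
= 28.6889%


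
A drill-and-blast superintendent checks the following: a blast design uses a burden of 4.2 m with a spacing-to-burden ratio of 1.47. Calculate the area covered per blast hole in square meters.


25.9308 m^2

First, find the spacing:
Spacing = burden * ratio = 4.2 * 1.47
= 6.174 m
Then, calculate the area:
Area = burden * spacing = 4.2 * 6.174
= 25.9308 m^2


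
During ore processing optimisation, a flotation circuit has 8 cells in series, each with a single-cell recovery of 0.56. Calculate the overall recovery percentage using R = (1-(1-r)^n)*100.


99.8595%

Complement of single-cell recovery:
1 - r = 1 - 0.56 = 0.44
Raise to power n:
(1 - r)^8 = 0.44^8 = 0.001404822363
Overall recovery:
R = (1 - 0.001404822363) * 100
= 99.8595%


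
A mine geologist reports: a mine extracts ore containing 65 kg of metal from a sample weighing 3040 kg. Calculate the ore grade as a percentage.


Ore grade = (metal mass / ore mass) * 100
= (65 / 3040) * 100
= 0.02138157895 * 100
= 2.1382%

2.1382%


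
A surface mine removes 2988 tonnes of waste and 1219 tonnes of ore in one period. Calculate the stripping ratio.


2.4512

Stripping ratio = waste tonnage / ore tonnage
= 2988 / 1219
= 2.4512


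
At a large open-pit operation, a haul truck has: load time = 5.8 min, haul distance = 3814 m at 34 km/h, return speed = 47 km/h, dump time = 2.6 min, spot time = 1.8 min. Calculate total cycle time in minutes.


21.7995 min

Convert haul speed to m/min: 34 * 1000/60 = 566.6666667 m/min
Haul time = 3814 / 566.6666667 = 6.730588235 min
Convert return speed to m/min: 47 * 1000/60 = 783.3333333 m/min
Return time = 3814 / 783.3333333 = 4.86893617 min
Total cycle time:
= 5.8 + 6.730588235 + 2.6 + 4.86893617 + 1.8
= 21.7995 min


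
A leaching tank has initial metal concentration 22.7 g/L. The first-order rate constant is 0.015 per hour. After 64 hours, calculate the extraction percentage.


Compute the exponent:
-k * t = -0.015 * 64 = -0.96
Remaining concentration:
C = 22.7 * exp(-0.96)
= 22.7 * 0.382892886
= 8.691668512 g/L
Extracted = 22.7 - 8.691668512 = 14.00833149 g/L
Extraction % = 14.00833149 / 22.7 * 100
= 61.7107%

61.7107%


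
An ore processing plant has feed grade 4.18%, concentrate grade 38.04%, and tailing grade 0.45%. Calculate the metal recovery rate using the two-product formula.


Using the two-product formula:
R = 100 * c * (f - t) / (f * (c - t))
Numerator = 100 * 38.04 * (4.18 - 0.45)
= 100 * 38.04 * 3.73
= 14188.92
Denominator = 4.18 * (38.04 - 0.45)
= 4.18 * 37.59
= 157.1262
R = 14188.92 / 157.1262
= 90.3027%

90.3027%


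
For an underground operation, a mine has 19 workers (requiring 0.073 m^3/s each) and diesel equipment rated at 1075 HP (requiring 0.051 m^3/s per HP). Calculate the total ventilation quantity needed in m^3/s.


56.212 m^3/s

Airflow for workers:
Q_people = 19 * 0.073 = 1.387 m^3/s
Airflow for diesel equipment:
Q_diesel = 1075 * 0.051 = 54.825 m^3/s
Total ventilation:
Q_total = 1.387 + 54.825
= 56.212 m^3/s


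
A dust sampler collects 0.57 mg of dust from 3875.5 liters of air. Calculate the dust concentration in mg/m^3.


0.1471 mg/m^3

Convert liters to m^3: 1 m^3 = 1000 L
Concentration = mass / volume * 1000
= 0.57 / 3875.5 * 1000
= 0.0001470777964 * 1000
= 0.1471 mg/m^3


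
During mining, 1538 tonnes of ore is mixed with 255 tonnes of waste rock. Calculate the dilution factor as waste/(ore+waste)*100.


Total material = ore + waste
= 1538 + 255 = 1793 tonnes
Dilution = waste / total * 100
= 255 / 1793 * 100
= 0.1422197434 * 100
= 14.222%

14.222%


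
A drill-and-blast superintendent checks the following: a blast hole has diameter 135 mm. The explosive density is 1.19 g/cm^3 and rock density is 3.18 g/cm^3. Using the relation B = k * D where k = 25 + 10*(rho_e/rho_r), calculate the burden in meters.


First, compute k:
rho_e / rho_r = 1.19 / 3.18 = 0.3742138365
k = 25 + 10 * 0.3742138365 = 28.74213836
Then, compute burden:
B = k * D / 1000 = 28.74213836 * 135 / 1000
= 3880.188679 / 1000
= 3.8802 m

3.8802 m


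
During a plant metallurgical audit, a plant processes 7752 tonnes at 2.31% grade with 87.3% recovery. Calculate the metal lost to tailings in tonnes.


Total metal in feed:
= 7752 * 2.31 / 100 = 179.0712 tonnes
Metal recovered:
= 179.0712 * 87.3 / 100 = 156.3291576 tonnes
Metal lost to tailings:
= 179.0712 - 156.3291576
= 22.742 tonnes

22.742 tonnes


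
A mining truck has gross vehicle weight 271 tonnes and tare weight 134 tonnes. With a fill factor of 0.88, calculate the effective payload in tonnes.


120.56 tonnes

Maximum payload = gross - tare
= 271 - 134 = 137 tonnes
Effective payload = max payload * fill factor
= 137 * 0.88
= 120.56 tonnes


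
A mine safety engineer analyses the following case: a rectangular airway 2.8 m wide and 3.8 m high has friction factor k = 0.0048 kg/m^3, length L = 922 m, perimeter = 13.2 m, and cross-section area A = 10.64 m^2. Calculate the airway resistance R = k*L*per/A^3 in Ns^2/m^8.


Compute the numerator:
k * L * per = 0.0048 * 922 * 13.2
= 58.41792
Compute the denominator:
A^3 = 10.64^3 = 1204.550144
Resistance:
R = 58.41792 / 1204.550144
= 0.0485 Ns^2/m^8

0.0485 Ns^2/m^8


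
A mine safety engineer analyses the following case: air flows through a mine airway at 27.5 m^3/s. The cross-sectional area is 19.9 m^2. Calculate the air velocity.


1.3819 m/s

Velocity = flow rate / cross-sectional area
= 27.5 / 19.9
= 1.3819 m/s


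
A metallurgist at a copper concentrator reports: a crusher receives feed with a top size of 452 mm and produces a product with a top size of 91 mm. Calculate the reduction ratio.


Reduction ratio = feed size / product size
= 452 / 91
= 4.967

4.967


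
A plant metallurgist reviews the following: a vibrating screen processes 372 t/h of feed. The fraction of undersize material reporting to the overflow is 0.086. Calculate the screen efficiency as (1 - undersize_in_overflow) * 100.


91.4%

Screen efficiency = (1 - fraction of undersize in overflow) * 100
= (1 - 0.086) * 100
= 0.914 * 100
= 91.4%


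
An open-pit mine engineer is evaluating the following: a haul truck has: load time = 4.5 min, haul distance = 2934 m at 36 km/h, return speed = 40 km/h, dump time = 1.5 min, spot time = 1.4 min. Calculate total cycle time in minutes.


16.691 min

Convert haul speed to m/min: 36 * 1000/60 = 600 m/min
Haul time = 2934 / 600 = 4.89 min
Convert return speed to m/min: 40 * 1000/60 = 666.6666667 m/min
Return time = 2934 / 666.6666667 = 4.401 min
Total cycle time:
= 4.5 + 4.89 + 1.5 + 4.401 + 1.4
= 16.691 min


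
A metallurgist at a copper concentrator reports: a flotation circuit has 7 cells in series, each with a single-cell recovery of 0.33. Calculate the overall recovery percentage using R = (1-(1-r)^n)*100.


93.9393%

Complement of single-cell recovery:
1 - r = 1 - 0.33 = 0.67
Raise to power n:
(1 - r)^7 = 0.67^7 = 0.06060711605
Overall recovery:
R = (1 - 0.06060711605) * 100
= 93.9393%


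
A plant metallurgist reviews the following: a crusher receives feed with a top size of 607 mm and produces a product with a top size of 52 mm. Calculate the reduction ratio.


Reduction ratio = feed size / product size
= 607 / 52
= 11.6731

11.6731


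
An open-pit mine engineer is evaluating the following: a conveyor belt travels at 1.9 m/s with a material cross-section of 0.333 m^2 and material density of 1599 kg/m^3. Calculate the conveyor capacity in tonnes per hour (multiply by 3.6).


Volumetric flow = speed * area
= 1.9 * 0.333 = 0.6327 m^3/s
Mass flow = volumetric * density
= 0.6327 * 1599 = 1011.6873 kg/s
Convert to t/h: multiply by 3.6
Capacity = 1011.6873 * 3.6
= 3642.0743 t/h

3642.0743 t/h


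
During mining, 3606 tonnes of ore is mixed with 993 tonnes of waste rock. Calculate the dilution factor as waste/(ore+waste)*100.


21.5917%

Total material = ore + waste
= 3606 + 993 = 4599 tonnes
Dilution = waste / total * 100
= 993 / 4599 * 100
= 0.2159165036 * 100
= 21.5917%


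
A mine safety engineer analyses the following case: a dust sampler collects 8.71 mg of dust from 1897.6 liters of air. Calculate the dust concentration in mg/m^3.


4.59 mg/m^3

Convert liters to m^3: 1 m^3 = 1000 L
Concentration = mass / volume * 1000
= 8.71 / 1897.6 * 1000
= 0.004590008432 * 1000
= 4.59 mg/m^3


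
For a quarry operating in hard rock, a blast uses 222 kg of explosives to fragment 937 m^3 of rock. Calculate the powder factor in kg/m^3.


0.2369 kg/m^3

Powder factor = explosive mass / rock volume
= 222 / 937
= 0.2369 kg/m^3


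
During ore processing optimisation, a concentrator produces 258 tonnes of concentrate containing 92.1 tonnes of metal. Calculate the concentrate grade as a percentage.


Grade = (metal in concentrate / concentrate mass) * 100
= (92.1 / 258) * 100
= 0.3569767442 * 100
= 35.6977%

35.6977%


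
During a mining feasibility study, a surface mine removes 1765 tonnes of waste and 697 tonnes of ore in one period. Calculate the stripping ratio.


2.5323

Stripping ratio = waste tonnage / ore tonnage
= 1765 / 697
= 2.5323


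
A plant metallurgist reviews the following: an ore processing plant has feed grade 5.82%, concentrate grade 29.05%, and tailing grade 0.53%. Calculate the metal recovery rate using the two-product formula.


Using the two-product formula:
R = 100 * c * (f - t) / (f * (c - t))
Numerator = 100 * 29.05 * (5.82 - 0.53)
= 100 * 29.05 * 5.29
= 15367.45
Denominator = 5.82 * (29.05 - 0.53)
= 5.82 * 28.52
= 165.9864
R = 15367.45 / 165.9864
= 92.5826%

92.5826%


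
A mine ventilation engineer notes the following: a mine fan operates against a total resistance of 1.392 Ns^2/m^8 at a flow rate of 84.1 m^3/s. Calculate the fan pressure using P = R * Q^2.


Compute Q^2:
Q^2 = 84.1^2 = 7072.81
Compute pressure:
P = R * Q^2 = 1.392 * 7072.81
= 9845.3515 Pa

9845.3515 Pa


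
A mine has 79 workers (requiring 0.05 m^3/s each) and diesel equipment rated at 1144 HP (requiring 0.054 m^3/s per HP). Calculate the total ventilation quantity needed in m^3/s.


65.726 m^3/s

Airflow for workers:
Q_people = 79 * 0.05 = 3.95 m^3/s
Airflow for diesel equipment:
Q_diesel = 1144 * 0.054 = 61.776 m^3/s
Total ventilation:
Q_total = 3.95 + 61.776
= 65.726 m^3/s


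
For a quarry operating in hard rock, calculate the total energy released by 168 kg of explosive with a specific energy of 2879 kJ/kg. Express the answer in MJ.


Energy = mass * specific_energy / 1000
= 168 * 2879 / 1000
= 483672 / 1000
= 483.672 MJ

483.672 MJ


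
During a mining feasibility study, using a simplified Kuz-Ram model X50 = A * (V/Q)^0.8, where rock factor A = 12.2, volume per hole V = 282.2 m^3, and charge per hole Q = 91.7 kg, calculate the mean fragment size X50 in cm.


29.9854 cm

Compute V/Q:
V/Q = 282.2 / 91.7 = 3.07742639
Raise to the power 0.8:
(V/Q)^0.8 = 3.07742639^0.8 = 2.457820369
Multiply by A:
X50 = 12.2 * 2.457820369
= 29.9854 cm


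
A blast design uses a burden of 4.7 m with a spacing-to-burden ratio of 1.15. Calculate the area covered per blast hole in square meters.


25.4035 m^2

First, find the spacing:
Spacing = burden * ratio = 4.7 * 1.15
= 5.405 m
Then, calculate the area:
Area = burden * spacing = 4.7 * 5.405
= 25.4035 m^2


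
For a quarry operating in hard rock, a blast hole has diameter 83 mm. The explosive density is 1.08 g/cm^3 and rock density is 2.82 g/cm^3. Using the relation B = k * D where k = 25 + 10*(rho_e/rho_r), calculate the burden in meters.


2.3929 m

First, compute k:
rho_e / rho_r = 1.08 / 2.82 = 0.3829787234
k = 25 + 10 * 0.3829787234 = 28.82978723
Then, compute burden:
B = k * D / 1000 = 28.82978723 * 83 / 1000
= 2392.87234 / 1000
= 2.3929 m


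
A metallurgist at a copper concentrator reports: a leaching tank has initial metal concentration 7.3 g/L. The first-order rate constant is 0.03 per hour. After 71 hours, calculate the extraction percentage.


Compute the exponent:
-k * t = -0.03 * 71 = -2.13
Remaining concentration:
C = 7.3 * exp(-2.13)
= 7.3 * 0.1188372939
= 0.8675122451 g/L
Extracted = 7.3 - 0.8675122451 = 6.432487755 g/L
Extraction % = 6.432487755 / 7.3 * 100
= 88.1163%

88.1163%


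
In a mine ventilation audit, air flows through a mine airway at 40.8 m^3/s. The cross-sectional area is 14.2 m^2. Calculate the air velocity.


2.8732 m/s

Velocity = flow rate / cross-sectional area
= 40.8 / 14.2
= 2.8732 m/s


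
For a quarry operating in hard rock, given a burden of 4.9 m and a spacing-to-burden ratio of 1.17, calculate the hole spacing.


Spacing = burden * ratio
= 4.9 * 1.17
= 5.733 m

5.733 m


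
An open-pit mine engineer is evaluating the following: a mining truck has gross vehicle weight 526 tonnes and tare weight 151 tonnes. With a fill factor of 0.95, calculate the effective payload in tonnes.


356.25 tonnes

Maximum payload = gross - tare
= 526 - 151 = 375 tonnes
Effective payload = max payload * fill factor
= 375 * 0.95
= 356.25 tonnes


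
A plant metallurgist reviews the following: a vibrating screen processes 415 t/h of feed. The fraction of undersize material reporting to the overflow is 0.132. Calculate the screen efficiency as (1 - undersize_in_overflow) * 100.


86.8%

Screen efficiency = (1 - fraction of undersize in overflow) * 100
= (1 - 0.132) * 100
= 0.868 * 100
= 86.8%


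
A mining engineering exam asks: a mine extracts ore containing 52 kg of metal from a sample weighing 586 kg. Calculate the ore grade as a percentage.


8.8737%

Ore grade = (metal mass / ore mass) * 100
= (52 / 586) * 100
= 0.08873720137 * 100
= 8.8737%


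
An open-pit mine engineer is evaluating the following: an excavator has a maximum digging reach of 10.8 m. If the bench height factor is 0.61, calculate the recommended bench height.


6.588 m

Bench height = reach * factor
= 10.8 * 0.61
= 6.588 m


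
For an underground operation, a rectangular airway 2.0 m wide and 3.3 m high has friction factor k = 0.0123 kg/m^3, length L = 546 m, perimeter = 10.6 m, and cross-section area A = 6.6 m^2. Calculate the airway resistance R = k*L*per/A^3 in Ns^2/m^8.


Compute the numerator:
k * L * per = 0.0123 * 546 * 10.6
= 71.18748
Compute the denominator:
A^3 = 6.6^3 = 287.496
Resistance:
R = 71.18748 / 287.496
= 0.2476 Ns^2/m^8

0.2476 Ns^2/m^8


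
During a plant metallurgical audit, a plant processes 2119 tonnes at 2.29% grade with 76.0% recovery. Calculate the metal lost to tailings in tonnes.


Total metal in feed:
= 2119 * 2.29 / 100 = 48.5251 tonnes
Metal recovered:
= 48.5251 * 76.0 / 100 = 36.879076 tonnes
Metal lost to tailings:
= 48.5251 - 36.879076
= 11.646 tonnes

11.646 tonnes


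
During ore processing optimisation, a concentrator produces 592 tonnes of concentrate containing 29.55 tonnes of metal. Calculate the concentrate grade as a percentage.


4.9916%

Grade = (metal in concentrate / concentrate mass) * 100
= (29.55 / 592) * 100
= 0.04991554054 * 100
= 4.9916%


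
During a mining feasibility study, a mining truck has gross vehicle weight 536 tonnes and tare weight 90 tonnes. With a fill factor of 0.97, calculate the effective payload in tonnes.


432.62 tonnes

Maximum payload = gross - tare
= 536 - 90 = 446 tonnes
Effective payload = max payload * fill factor
= 446 * 0.97
= 432.62 tonnes


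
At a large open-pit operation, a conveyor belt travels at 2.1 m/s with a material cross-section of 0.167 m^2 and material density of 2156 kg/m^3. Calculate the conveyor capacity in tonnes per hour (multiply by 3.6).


2721.9931 t/h

Volumetric flow = speed * area
= 2.1 * 0.167 = 0.3507 m^3/s
Mass flow = volumetric * density
= 0.3507 * 2156 = 756.1092 kg/s
Convert to t/h: multiply by 3.6
Capacity = 756.1092 * 3.6
= 2721.9931 t/h


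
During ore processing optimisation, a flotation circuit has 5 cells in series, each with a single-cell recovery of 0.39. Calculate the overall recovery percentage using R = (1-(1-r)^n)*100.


91.554%

Complement of single-cell recovery:
1 - r = 1 - 0.39 = 0.61
Raise to power n:
(1 - r)^5 = 0.61^5 = 0.0844596301
Overall recovery:
R = (1 - 0.0844596301) * 100
= 91.554%


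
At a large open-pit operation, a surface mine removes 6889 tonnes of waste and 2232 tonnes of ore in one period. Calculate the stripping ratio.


3.0865

Stripping ratio = waste tonnage / ore tonnage
= 6889 / 2232
= 3.0865


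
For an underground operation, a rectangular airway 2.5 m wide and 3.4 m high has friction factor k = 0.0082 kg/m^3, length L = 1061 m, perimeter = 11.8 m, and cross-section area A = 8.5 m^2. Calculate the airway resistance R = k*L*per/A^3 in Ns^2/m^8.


0.1672 Ns^2/m^8

Compute the numerator:
k * L * per = 0.0082 * 1061 * 11.8
= 102.66236
Compute the denominator:
A^3 = 8.5^3 = 614.125
Resistance:
R = 102.66236 / 614.125
= 0.1672 Ns^2/m^8


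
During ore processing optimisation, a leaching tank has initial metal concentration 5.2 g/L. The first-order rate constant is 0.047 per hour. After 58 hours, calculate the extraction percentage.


93.4519%

Compute the exponent:
-k * t = -0.047 * 58 = -2.726
Remaining concentration:
C = 5.2 * exp(-2.726)
= 5.2 * 0.06548068928
= 0.3404995842 g/L
Extracted = 5.2 - 0.3404995842 = 4.859500416 g/L
Extraction % = 4.859500416 / 5.2 * 100
= 93.4519%


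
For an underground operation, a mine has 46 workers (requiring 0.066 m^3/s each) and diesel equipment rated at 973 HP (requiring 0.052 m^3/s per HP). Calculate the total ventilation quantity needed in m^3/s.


Airflow for workers:
Q_people = 46 * 0.066 = 3.036 m^3/s
Airflow for diesel equipment:
Q_diesel = 973 * 0.052 = 50.596 m^3/s
Total ventilation:
Q_total = 3.036 + 50.596
= 53.632 m^3/s

53.632 m^3/s


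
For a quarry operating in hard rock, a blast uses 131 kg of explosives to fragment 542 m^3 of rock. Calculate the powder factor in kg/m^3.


0.2417 kg/m^3

Powder factor = explosive mass / rock volume
= 131 / 542
= 0.2417 kg/m^3


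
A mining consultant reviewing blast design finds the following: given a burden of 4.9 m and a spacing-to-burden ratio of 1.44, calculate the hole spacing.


7.056 m

Spacing = burden * ratio
= 4.9 * 1.44
= 7.056 m


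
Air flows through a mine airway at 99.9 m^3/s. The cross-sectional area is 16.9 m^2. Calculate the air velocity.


5.9112 m/s

Velocity = flow rate / cross-sectional area
= 99.9 / 16.9
= 5.9112 m/s


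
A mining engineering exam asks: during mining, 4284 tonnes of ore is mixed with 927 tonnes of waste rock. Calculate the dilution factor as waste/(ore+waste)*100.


Total material = ore + waste
= 4284 + 927 = 5211 tonnes
Dilution = waste / total * 100
= 927 / 5211 * 100
= 0.1778929188 * 100
= 17.7893%

17.7893%


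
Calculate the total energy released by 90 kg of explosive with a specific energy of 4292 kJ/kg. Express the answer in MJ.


386.28 MJ

Energy = mass * specific_energy / 1000
= 90 * 4292 / 1000
= 386280 / 1000
= 386.28 MJ


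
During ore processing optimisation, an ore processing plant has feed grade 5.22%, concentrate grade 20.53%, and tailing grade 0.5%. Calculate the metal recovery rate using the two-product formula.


92.6786%

Using the two-product formula:
R = 100 * c * (f - t) / (f * (c - t))
Numerator = 100 * 20.53 * (5.22 - 0.5)
= 100 * 20.53 * 4.72
= 9690.16
Denominator = 5.22 * (20.53 - 0.5)
= 5.22 * 20.03
= 104.5566
R = 9690.16 / 104.5566
= 92.6786%
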